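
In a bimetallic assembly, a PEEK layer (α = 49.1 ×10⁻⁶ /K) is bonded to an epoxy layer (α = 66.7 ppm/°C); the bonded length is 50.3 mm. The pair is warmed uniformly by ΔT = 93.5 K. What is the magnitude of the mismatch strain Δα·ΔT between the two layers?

Δα = |49.1 − 66.7|×10⁻⁶/K = 17.6×10⁻⁶/K.
Mismatch strain = Δα·ΔT = 17.6×10⁻⁶ × 93.5 = 1.65×10⁻³.

1.65×10⁻³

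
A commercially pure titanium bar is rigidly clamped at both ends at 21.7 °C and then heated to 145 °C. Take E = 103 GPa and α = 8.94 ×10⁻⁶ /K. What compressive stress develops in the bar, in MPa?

114 MPa

ΔT = 123.3 K. Constrained thermal stress σ = E·α·ΔT = 103.0×10³ MPa × 8.94×10⁻⁶ × 123.3 = 114 MPa (compressive).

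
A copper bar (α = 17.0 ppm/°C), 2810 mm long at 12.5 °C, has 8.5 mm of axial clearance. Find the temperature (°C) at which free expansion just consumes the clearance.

190 °C

α·L₀·ΔT = 8.5 mm ⇒ ΔT = 8.5 / (17.0×10⁻⁶ × 2810.0) = 177.9 K.
T = 12.5 + 177.9 = 190.4 °C.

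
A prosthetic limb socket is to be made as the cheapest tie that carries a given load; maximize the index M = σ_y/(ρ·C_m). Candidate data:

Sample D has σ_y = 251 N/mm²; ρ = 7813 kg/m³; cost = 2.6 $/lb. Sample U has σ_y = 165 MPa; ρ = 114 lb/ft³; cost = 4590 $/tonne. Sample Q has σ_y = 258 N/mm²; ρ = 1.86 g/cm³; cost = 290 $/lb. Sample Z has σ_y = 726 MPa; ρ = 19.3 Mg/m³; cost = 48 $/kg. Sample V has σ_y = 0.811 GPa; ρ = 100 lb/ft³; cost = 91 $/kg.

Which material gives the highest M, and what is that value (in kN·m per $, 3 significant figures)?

Convert each candidate to consistent units, then evaluate M:
  sample D: σ_y = 251.0 MPa, ρ = 7813 kg/m³, cost = 5.732 $/kg
  sample U: σ_y = 165.0 MPa, ρ = 1826 kg/m³, cost = 4.590 $/kg
  sample Q: σ_y = 258.0 MPa, ρ = 1860 kg/m³, cost = 639.3 $/kg
  sample Z: σ_y = 726.0 MPa, ρ = 19300 kg/m³, cost = 48.00 $/kg
  sample V: σ_y = 811.0 MPa, ρ = 1602 kg/m³, cost = 91.00 $/kg
  sample U: M = 19.7 kN·m per $
  sample D: M = 5.60 kN·m per $
  sample V: M = 5.56 kN·m per $
  sample Z: M = 0.784 kN·m per $
  sample Q: M = 0.217 kN·m per $
The maximum is for sample U.

sample U, M = 19.7 kN·m per $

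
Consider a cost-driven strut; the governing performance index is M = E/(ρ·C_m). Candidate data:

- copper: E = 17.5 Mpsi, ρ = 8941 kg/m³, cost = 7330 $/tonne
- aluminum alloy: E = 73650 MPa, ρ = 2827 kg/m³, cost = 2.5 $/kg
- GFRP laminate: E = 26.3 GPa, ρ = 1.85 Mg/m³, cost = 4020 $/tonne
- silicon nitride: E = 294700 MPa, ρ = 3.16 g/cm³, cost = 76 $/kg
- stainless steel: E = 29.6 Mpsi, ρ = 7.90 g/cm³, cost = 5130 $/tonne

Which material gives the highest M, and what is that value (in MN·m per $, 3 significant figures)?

Normalizing units and computing the index:
  copper: E = 120.7 GPa, ρ = 8941 kg/m³, cost = 7.330 $/kg
  aluminum alloy: E = 73.65 GPa, ρ = 2827 kg/m³, cost = 2.500 $/kg
  GFRP laminate: E = 26.30 GPa, ρ = 1850 kg/m³, cost = 4.020 $/kg
  silicon nitride: E = 294.7 GPa, ρ = 3160 kg/m³, cost = 76.00 $/kg
  stainless steel: E = 204.1 GPa, ρ = 7900 kg/m³, cost = 5.130 $/kg
  aluminum alloy: M = 10.4 MN·m per $
  stainless steel: M = 5.04 MN·m per $
  GFRP laminate: M = 3.54 MN·m per $
  copper: M = 1.84 MN·m per $
  silicon nitride: M = 1.23 MN·m per $
Aluminum alloy ranks first.

aluminum alloy, M = 10.4 MN·m per $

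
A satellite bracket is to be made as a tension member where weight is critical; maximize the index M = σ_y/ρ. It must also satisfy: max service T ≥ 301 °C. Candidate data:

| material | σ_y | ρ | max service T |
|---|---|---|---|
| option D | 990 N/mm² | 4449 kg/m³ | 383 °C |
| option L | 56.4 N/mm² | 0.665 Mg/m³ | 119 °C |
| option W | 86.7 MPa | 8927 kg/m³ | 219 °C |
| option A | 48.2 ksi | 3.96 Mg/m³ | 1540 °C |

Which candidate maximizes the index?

Screen on constraints: max service T ≥ 301 °C. Survivors: option D, option A.
After converting to SI:
  option D: σ_y = 990.0 MPa, ρ = 4449 kg/m³
  option A: σ_y = 332.3 MPa, ρ = 3960 kg/m³
  option D: M = 223 kN·m/kg
  option A: M = 83.9 kN·m/kg
Highest index: option D.

option D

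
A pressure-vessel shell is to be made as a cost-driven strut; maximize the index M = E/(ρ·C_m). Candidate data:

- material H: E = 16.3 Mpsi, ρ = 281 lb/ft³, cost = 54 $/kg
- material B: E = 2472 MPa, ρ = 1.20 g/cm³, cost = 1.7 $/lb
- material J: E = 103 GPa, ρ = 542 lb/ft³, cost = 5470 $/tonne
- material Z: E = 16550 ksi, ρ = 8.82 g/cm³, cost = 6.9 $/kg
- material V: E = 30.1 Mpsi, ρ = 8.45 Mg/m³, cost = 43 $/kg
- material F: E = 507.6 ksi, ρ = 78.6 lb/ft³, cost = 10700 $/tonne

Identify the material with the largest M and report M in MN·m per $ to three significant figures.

In SI units:
  material H: E = 112.4 GPa, ρ = 4501 kg/m³, cost = 54.00 $/kg
  material B: E = 2.472 GPa, ρ = 1200 kg/m³, cost = 3.748 $/kg
  material J: E = 103.0 GPa, ρ = 8682 kg/m³, cost = 5.470 $/kg
  material Z: E = 114.1 GPa, ρ = 8820 kg/m³, cost = 6.900 $/kg
  material V: E = 207.5 GPa, ρ = 8450 kg/m³, cost = 43.00 $/kg
  material F: E = 3.500 GPa, ρ = 1259 kg/m³, cost = 10.70 $/kg
  material J: M = 2.17 MN·m per $
  material Z: M = 1.87 MN·m per $
  material V: M = 0.571 MN·m per $
  material B: M = 0.550 MN·m per $
  material H: M = 0.462 MN·m per $
  material F: M = 0.260 MN·m per $
Material J ranks first.

material J, M = 2.17 MN·m per $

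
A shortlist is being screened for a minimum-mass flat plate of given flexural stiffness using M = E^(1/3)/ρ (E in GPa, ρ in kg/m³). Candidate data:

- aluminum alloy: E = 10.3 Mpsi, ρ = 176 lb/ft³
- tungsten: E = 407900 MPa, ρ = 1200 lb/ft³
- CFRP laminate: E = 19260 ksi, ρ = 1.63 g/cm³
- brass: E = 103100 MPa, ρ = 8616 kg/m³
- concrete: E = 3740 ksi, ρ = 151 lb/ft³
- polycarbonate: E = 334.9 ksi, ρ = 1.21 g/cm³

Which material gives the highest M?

CFRP laminate

Convert each candidate to consistent units, then evaluate M:
  aluminum alloy: E = 71.02 GPa, ρ = 2819 kg/m³
  tungsten: E = 407.9 GPa, ρ = 19220 kg/m³
  CFRP laminate: E = 132.8 GPa, ρ = 1630 kg/m³
  brass: E = 103.1 GPa, ρ = 8616 kg/m³
  concrete: E = 25.79 GPa, ρ = 2419 kg/m³
  polycarbonate: E = 2.309 GPa, ρ = 1210 kg/m³
  CFRP laminate: M = 3.13×10⁻³
  aluminum alloy: M = 1.47×10⁻³
  concrete: M = 1.22×10⁻³
  polycarbonate: M = 1.09×10⁻³
  brass: M = 0.544×10⁻³
  tungsten: M = 0.386×10⁻³
CFRP laminate ranks first.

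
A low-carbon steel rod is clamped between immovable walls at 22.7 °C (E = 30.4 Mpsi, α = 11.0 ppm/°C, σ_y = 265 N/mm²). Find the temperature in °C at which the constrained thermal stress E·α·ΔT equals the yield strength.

138 °C

E = 30.4 Mpsi = 209.6 GPa.
σ_y = 265 N/mm² = 265.0 MPa.
E·α·ΔT = 265.0 MPa ⇒ ΔT = 265.0 / (209.6×10³ × 11.0×10⁻⁶) = 114.9 K.
T = 22.7 + 114.9 = 137.6 °C.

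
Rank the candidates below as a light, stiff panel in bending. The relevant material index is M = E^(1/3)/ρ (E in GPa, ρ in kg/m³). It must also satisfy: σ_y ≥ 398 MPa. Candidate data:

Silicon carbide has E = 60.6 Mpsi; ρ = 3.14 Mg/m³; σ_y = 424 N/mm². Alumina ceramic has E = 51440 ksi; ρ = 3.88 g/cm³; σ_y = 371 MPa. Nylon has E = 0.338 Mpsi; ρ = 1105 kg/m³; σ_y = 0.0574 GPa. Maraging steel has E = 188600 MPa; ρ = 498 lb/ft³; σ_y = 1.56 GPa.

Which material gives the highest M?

Screen on constraints: σ_y ≥ 398 MPa. Survivors: silicon carbide, maraging steel.
In SI units:
  silicon carbide: E = 417.8 GPa, ρ = 3140 kg/m³
  maraging steel: E = 188.6 GPa, ρ = 7977 kg/m³
  silicon carbide: M = 2.38×10⁻³
  maraging steel: M = 0.719×10⁻³
Silicon carbide has the largest M.

silicon carbide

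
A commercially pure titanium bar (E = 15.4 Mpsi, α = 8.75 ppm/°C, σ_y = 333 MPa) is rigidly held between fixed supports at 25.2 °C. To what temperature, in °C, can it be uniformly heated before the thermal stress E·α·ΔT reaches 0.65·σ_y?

E = 15.4 Mpsi = 106.2 GPa.
E·α·ΔT = 216.5 MPa ⇒ ΔT = 216.5 / (106.2×10³ × 8.75×10⁻⁶) = 233.0 K.
T = 25.2 + 233.0 = 258.2 °C.

258 °C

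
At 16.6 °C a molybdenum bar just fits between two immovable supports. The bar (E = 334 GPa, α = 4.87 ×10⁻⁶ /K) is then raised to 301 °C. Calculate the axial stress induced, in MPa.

463 MPa

ΔT = 284.4 K. Constrained thermal stress σ = E·α·ΔT = 334.0×10³ MPa × 4.87×10⁻⁶ × 284.4 = 463 MPa (compressive).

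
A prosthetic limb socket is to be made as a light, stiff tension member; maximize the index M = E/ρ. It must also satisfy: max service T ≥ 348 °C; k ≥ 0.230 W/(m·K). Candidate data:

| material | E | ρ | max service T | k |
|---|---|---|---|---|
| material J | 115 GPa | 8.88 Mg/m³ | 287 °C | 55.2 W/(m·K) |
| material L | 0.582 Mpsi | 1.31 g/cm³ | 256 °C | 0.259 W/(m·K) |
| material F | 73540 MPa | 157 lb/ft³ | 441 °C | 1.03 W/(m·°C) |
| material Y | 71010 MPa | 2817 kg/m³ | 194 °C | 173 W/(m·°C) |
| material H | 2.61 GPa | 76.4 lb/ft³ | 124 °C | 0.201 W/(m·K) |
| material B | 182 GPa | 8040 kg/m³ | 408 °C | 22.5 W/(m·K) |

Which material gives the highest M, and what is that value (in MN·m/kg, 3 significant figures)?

Screen on constraints: max service T ≥ 348 °C; k ≥ 0.230 W/(m·K). Survivors: material F, material B.
In SI units:
  material F: E = 73.54 GPa, ρ = 2515 kg/m³
  material B: E = 182.0 GPa, ρ = 8040 kg/m³
  material F: M = 29.2 MN·m/kg
  material B: M = 22.6 MN·m/kg
The maximum is for material F.

material F, M = 29.2 MN·m/kg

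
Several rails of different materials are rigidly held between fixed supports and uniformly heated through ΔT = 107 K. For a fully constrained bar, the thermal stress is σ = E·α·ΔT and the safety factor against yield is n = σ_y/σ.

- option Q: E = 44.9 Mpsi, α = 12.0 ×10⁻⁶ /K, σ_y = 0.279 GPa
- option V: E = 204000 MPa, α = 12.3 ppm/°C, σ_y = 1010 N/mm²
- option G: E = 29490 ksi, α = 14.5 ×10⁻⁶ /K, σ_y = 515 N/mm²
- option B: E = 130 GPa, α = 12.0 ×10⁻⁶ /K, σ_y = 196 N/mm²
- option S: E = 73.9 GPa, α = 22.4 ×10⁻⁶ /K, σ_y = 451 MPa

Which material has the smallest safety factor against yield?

option Q

Per material, after unit conversion:
  option Q: E = 309.6, α = 12.0, σ_y = 279.0 → σ = 397 MPa, n = 0.702
  option V: E = 204.0, α = 12.3, σ_y = 1010 → σ = 268 MPa, n = 3.76
  option G: E = 203.3, α = 14.5, σ_y = 515.0 → σ = 315 MPa, n = 1.63
  option B: E = 130.0, α = 12.0, σ_y = 196.0 → σ = 167 MPa, n = 1.17
  option S: E = 73.90, α = 22.4, σ_y = 451.0 → σ = 177 MPa, n = 2.55
Option Q has the lowest safety factor, n = 0.702.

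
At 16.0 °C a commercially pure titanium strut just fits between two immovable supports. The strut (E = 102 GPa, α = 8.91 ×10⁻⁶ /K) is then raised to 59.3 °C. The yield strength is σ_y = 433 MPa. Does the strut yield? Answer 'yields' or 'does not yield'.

does not yield

ΔT = 43.30 K. Constrained thermal stress σ = E·α·ΔT = 102.0×10³ MPa × 8.91×10⁻⁶ × 43.30 = 39.4 MPa (compressive).
Compare to σ_y = 433 MPa: σ < σ_y, so it does not yield.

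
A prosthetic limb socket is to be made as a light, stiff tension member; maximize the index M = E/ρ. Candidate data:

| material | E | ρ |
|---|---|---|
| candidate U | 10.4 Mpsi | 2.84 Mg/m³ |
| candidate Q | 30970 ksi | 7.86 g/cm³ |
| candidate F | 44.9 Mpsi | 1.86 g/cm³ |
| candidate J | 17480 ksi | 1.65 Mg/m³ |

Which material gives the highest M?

candidate F

After converting to SI:
  candidate U: E = 71.71 GPa, ρ = 2840 kg/m³
  candidate Q: E = 213.5 GPa, ρ = 7860 kg/m³
  candidate F: E = 309.6 GPa, ρ = 1860 kg/m³
  candidate J: E = 120.5 GPa, ρ = 1650 kg/m³
  candidate F: M = 166 MN·m/kg
  candidate J: M = 73.0 MN·m/kg
  candidate Q: M = 27.2 MN·m/kg
  candidate U: M = 25.2 MN·m/kg
Highest index: candidate F.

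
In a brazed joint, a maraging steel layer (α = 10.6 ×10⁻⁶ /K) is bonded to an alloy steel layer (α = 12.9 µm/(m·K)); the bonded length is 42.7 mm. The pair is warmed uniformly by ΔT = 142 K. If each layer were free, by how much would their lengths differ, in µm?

13.9 µm

Δα = |10.6 − 12.9|×10⁻⁶/K = 2.30×10⁻⁶/K.
ΔL_mismatch = Δα·L·ΔT = 2.30×10⁻⁶ × 42.7 mm × 142.0 K = 13.9 µm.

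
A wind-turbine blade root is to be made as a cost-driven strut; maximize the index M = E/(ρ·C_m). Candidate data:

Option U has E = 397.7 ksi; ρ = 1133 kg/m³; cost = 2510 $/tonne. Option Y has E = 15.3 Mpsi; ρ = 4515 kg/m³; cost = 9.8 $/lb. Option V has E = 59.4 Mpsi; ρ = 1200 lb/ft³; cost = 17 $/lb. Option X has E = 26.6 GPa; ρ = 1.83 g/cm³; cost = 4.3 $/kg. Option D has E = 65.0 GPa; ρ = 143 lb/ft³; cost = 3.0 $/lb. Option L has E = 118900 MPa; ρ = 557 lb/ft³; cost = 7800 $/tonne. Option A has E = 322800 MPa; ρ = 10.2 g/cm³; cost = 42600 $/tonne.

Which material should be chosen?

option D

After converting to SI:
  option U: E = 2.742 GPa, ρ = 1133 kg/m³, cost = 2.510 $/kg
  option Y: E = 105.5 GPa, ρ = 4515 kg/m³, cost = 21.60 $/kg
  option V: E = 409.5 GPa, ρ = 19220 kg/m³, cost = 37.48 $/kg
  option X: E = 26.60 GPa, ρ = 1830 kg/m³, cost = 4.300 $/kg
  option D: E = 65.00 GPa, ρ = 2291 kg/m³, cost = 6.614 $/kg
  option L: E = 118.9 GPa, ρ = 8922 kg/m³, cost = 7.800 $/kg
  option A: E = 322.8 GPa, ρ = 10200 kg/m³, cost = 42.60 $/kg
  option D: M = 4.29 MN·m per $
  option X: M = 3.38 MN·m per $
  option L: M = 1.71 MN·m per $
  option Y: M = 1.08 MN·m per $
  option U: M = 0.964 MN·m per $
  option A: M = 0.743 MN·m per $
  option V: M = 0.568 MN·m per $
The maximum is for option D.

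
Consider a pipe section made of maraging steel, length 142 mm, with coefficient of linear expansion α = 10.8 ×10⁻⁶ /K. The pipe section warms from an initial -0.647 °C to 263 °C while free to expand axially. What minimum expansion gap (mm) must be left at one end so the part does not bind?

0.404 mm

ΔT = 263 − (-0.647) = 263.6 K.
ΔL = α·L₀·ΔT = 10.8×10⁻⁶ × 142 mm × 263.6 K = 0.404 mm.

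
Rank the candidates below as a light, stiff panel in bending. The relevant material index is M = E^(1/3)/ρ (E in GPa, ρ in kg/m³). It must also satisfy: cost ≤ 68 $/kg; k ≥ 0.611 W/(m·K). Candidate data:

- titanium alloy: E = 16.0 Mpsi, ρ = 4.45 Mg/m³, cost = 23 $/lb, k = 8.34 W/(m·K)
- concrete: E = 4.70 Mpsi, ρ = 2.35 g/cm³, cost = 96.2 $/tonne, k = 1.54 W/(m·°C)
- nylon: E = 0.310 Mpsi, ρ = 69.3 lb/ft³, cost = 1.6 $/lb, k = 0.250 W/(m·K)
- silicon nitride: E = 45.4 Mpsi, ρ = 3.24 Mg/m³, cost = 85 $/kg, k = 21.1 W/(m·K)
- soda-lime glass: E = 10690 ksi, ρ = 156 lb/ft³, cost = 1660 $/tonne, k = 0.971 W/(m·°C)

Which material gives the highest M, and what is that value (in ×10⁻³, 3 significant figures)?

soda-lime glass, M = 1.68×10⁻³

Screen on constraints: cost ≤ 68 $/kg; k ≥ 0.611 W/(m·K). Survivors: titanium alloy, concrete, soda-lime glass.
After converting to SI:
  titanium alloy: E = 110.3 GPa, ρ = 4450 kg/m³
  concrete: E = 32.41 GPa, ρ = 2350 kg/m³
  soda-lime glass: E = 73.70 GPa, ρ = 2499 kg/m³
  soda-lime glass: M = 1.68×10⁻³
  concrete: M = 1.36×10⁻³
  titanium alloy: M = 1.08×10⁻³
Soda-lime glass ranks first.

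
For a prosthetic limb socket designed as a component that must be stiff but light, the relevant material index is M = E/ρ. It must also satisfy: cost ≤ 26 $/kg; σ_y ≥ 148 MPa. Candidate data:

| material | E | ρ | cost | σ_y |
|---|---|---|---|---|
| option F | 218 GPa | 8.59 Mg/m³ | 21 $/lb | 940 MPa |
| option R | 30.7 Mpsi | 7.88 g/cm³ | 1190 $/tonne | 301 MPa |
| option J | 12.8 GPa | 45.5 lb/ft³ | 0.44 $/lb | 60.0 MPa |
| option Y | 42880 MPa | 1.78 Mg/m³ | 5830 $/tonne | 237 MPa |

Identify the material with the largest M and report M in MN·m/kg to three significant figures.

Screen on constraints: cost ≤ 26 $/kg; σ_y ≥ 148 MPa. Survivors: option R, option Y.
Putting every candidate on a common basis:
  option R: E = 211.7 GPa, ρ = 7880 kg/m³
  option Y: E = 42.88 GPa, ρ = 1780 kg/m³
  option R: M = 26.9 MN·m/kg
  option Y: M = 24.1 MN·m/kg
The maximum is for option R.

option R, M = 26.9 MN·m/kg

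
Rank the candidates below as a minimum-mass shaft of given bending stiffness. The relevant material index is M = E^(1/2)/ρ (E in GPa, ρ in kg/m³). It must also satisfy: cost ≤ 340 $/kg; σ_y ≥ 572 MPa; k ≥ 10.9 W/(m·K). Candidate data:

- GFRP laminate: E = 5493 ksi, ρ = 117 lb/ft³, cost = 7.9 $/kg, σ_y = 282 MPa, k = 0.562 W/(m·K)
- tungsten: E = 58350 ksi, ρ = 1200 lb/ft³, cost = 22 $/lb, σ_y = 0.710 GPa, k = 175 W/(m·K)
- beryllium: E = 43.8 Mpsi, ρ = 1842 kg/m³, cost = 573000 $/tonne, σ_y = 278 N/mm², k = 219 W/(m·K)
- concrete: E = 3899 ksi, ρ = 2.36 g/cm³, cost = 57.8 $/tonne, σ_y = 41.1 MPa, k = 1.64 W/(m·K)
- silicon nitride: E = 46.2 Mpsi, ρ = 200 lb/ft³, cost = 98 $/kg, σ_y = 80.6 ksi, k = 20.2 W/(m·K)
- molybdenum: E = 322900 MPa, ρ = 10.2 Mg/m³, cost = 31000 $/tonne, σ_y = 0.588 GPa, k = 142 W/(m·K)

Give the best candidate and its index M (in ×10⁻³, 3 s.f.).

molybdenum, M = 1.76×10⁻³

Screen on constraints: cost ≤ 340 $/kg; σ_y ≥ 572 MPa; k ≥ 10.9 W/(m·K). Survivors: tungsten, molybdenum.
After converting to SI:
  tungsten: E = 402.3 GPa, ρ = 19220 kg/m³
  molybdenum: E = 322.9 GPa, ρ = 10200 kg/m³
  molybdenum: M = 1.76×10⁻³
  tungsten: M = 1.04×10⁻³
Highest index: molybdenum.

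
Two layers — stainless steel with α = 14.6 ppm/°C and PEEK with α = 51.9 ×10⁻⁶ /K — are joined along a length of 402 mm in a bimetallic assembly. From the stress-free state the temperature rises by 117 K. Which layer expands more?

α(stainless steel) = 14.6×10⁻⁶/K vs α(PEEK) = 51.9×10⁻⁶/K.
Higher α expands more for the same ΔT: PEEK.

PEEK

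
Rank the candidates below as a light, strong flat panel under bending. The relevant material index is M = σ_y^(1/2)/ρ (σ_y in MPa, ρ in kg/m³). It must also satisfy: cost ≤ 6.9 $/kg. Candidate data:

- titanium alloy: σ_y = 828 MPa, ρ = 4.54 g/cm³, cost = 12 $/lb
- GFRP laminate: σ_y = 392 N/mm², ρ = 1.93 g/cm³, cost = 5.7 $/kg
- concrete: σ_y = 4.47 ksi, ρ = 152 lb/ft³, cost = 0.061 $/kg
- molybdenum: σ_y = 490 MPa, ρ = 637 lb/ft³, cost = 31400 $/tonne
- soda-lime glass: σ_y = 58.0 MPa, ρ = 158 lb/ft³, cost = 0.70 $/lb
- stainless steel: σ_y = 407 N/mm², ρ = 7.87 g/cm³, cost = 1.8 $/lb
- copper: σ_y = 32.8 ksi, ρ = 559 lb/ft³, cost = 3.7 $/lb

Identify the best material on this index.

Screen on constraints: cost ≤ 6.9 $/kg. Survivors: GFRP laminate, concrete, soda-lime glass, stainless steel.
In SI units:
  GFRP laminate: σ_y = 392.0 MPa, ρ = 1930 kg/m³
  concrete: σ_y = 30.82 MPa, ρ = 2435 kg/m³
  soda-lime glass: σ_y = 58.00 MPa, ρ = 2531 kg/m³
  stainless steel: σ_y = 407.0 MPa, ρ = 7870 kg/m³
  GFRP laminate: M = 10.3×10⁻³
  soda-lime glass: M = 3.01×10⁻³
  stainless steel: M = 2.56×10⁻³
  concrete: M = 2.28×10⁻³
GFRP laminate ranks first.

GFRP laminate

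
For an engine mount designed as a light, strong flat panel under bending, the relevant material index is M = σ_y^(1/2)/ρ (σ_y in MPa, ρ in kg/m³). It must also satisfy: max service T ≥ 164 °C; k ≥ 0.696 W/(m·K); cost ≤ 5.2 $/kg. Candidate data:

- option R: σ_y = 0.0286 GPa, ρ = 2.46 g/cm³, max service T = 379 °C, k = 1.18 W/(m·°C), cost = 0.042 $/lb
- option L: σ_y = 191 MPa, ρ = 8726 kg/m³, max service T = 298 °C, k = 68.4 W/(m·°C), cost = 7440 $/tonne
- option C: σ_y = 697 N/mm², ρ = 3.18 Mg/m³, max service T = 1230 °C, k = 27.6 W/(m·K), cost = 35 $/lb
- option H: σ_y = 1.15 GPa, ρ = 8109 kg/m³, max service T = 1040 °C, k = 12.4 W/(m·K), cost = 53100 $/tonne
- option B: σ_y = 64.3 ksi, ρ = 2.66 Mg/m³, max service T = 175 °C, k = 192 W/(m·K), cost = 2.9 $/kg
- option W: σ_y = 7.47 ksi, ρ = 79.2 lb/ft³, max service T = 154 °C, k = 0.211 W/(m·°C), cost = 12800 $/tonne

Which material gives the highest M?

option B

Screen on constraints: max service T ≥ 164 °C; k ≥ 0.696 W/(m·K); cost ≤ 5.2 $/kg. Survivors: option R, option B.
After converting to SI:
  option R: σ_y = 28.60 MPa, ρ = 2460 kg/m³
  option B: σ_y = 443.3 MPa, ρ = 2660 kg/m³
  option B: M = 7.92×10⁻³
  option R: M = 2.17×10⁻³
Highest index: option B.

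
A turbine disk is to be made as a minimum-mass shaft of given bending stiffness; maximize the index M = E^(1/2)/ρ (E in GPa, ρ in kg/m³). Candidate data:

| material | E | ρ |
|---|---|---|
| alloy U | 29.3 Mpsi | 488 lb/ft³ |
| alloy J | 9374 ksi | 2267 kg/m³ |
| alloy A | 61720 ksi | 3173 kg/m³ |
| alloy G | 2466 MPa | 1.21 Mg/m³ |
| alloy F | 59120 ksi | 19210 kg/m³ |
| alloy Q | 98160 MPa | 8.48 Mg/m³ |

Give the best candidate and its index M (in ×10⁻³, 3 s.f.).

alloy A, M = 6.50×10⁻³

Normalizing units and computing the index:
  alloy U: E = 202.0 GPa, ρ = 7817 kg/m³
  alloy J: E = 64.63 GPa, ρ = 2267 kg/m³
  alloy A: E = 425.5 GPa, ρ = 3173 kg/m³
  alloy G: E = 2.466 GPa, ρ = 1210 kg/m³
  alloy F: E = 407.6 GPa, ρ = 19210 kg/m³
  alloy Q: E = 98.16 GPa, ρ = 8480 kg/m³
  alloy A: M = 6.50×10⁻³
  alloy J: M = 3.55×10⁻³
  alloy U: M = 1.82×10⁻³
  alloy G: M = 1.30×10⁻³
  alloy Q: M = 1.17×10⁻³
  alloy F: M = 1.05×10⁻³
Highest index: alloy A.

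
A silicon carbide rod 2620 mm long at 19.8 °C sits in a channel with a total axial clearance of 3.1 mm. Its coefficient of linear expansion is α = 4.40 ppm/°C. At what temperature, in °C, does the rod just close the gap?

α·L₀·ΔT = 3.1 mm ⇒ ΔT = 3.1 / (4.40×10⁻⁶ × 2620.0) = 268.9 K.
T = 19.8 + 268.9 = 288.7 °C.

289 °C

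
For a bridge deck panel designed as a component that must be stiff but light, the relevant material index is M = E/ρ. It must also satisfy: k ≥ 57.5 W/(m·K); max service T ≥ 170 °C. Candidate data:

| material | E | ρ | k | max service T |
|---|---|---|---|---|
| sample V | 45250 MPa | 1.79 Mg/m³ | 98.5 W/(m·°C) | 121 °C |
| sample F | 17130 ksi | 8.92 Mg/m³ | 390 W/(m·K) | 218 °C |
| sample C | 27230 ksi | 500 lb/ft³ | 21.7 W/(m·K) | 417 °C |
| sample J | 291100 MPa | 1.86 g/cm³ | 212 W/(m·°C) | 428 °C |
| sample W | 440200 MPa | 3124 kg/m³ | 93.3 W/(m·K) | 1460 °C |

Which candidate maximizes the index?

Screen on constraints: k ≥ 57.5 W/(m·K); max service T ≥ 170 °C. Survivors: sample F, sample J, sample W.
Normalizing units and computing the index:
  sample F: E = 118.1 GPa, ρ = 8920 kg/m³
  sample J: E = 291.1 GPa, ρ = 1860 kg/m³
  sample W: E = 440.2 GPa, ρ = 3124 kg/m³
  sample J: M = 157 MN·m/kg
  sample W: M = 141 MN·m/kg
  sample F: M = 13.2 MN·m/kg
Highest index: sample J.

sample J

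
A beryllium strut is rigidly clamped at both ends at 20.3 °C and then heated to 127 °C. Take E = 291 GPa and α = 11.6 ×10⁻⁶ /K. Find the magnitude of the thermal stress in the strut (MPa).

360 MPa

ΔT = 106.7 K. Constrained thermal stress σ = E·α·ΔT = 291.0×10³ MPa × 11.6×10⁻⁶ × 106.7 = 360 MPa (compressive).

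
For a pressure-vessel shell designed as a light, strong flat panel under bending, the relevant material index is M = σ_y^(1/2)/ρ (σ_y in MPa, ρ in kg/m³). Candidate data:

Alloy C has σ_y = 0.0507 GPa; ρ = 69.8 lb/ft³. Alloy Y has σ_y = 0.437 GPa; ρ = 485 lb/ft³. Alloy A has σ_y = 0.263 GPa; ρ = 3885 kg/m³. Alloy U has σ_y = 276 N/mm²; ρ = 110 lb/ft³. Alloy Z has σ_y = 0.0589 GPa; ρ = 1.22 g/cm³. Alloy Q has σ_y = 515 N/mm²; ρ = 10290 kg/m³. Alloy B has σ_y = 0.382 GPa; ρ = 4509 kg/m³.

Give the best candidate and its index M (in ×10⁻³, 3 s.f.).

alloy U, M = 9.43×10⁻³

After converting to SI:
  alloy C: σ_y = 50.70 MPa, ρ = 1118 kg/m³
  alloy Y: σ_y = 437.0 MPa, ρ = 7769 kg/m³
  alloy A: σ_y = 263.0 MPa, ρ = 3885 kg/m³
  alloy U: σ_y = 276.0 MPa, ρ = 1762 kg/m³
  alloy Z: σ_y = 58.90 MPa, ρ = 1220 kg/m³
  alloy Q: σ_y = 515.0 MPa, ρ = 10290 kg/m³
  alloy B: σ_y = 382.0 MPa, ρ = 4509 kg/m³
  alloy U: M = 9.43×10⁻³
  alloy C: M = 6.37×10⁻³
  alloy Z: M = 6.29×10⁻³
  alloy B: M = 4.33×10⁻³
  alloy A: M = 4.17×10⁻³
  alloy Y: M = 2.69×10⁻³
  alloy Q: M = 2.21×10⁻³
The maximum is for alloy U.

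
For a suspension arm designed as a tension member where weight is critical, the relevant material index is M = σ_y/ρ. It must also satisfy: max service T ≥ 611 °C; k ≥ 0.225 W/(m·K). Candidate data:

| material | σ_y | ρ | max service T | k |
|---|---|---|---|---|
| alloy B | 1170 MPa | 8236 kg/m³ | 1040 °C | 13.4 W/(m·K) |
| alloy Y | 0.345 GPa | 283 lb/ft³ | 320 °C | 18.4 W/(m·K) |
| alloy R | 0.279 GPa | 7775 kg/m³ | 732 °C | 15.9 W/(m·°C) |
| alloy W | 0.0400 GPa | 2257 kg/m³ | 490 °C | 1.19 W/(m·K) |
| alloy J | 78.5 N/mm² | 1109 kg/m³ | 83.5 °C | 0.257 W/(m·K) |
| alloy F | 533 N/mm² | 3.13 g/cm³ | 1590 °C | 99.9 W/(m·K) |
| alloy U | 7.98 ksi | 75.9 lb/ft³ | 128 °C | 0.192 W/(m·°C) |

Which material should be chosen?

alloy F

Screen on constraints: max service T ≥ 611 °C; k ≥ 0.225 W/(m·K). Survivors: alloy B, alloy R, alloy F.
Normalizing units and computing the index:
  alloy B: σ_y = 1170 MPa, ρ = 8236 kg/m³
  alloy R: σ_y = 279.0 MPa, ρ = 7775 kg/m³
  alloy F: σ_y = 533.0 MPa, ρ = 3130 kg/m³
  alloy F: M = 170 kN·m/kg
  alloy B: M = 142 kN·m/kg
  alloy R: M = 35.9 kN·m/kg
Alloy F has the largest M.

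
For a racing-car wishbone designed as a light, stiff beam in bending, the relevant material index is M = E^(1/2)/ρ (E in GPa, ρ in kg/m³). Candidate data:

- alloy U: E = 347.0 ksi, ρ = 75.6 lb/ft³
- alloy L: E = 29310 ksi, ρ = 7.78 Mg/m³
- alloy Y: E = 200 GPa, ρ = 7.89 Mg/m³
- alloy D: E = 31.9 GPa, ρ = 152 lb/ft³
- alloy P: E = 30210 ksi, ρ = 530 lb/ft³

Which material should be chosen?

Normalizing units and computing the index:
  alloy U: E = 2.392 GPa, ρ = 1211 kg/m³
  alloy L: E = 202.1 GPa, ρ = 7780 kg/m³
  alloy Y: E = 200.0 GPa, ρ = 7890 kg/m³
  alloy D: E = 31.90 GPa, ρ = 2435 kg/m³
  alloy P: E = 208.3 GPa, ρ = 8490 kg/m³
  alloy D: M = 2.32×10⁻³
  alloy L: M = 1.83×10⁻³
  alloy Y: M = 1.79×10⁻³
  alloy P: M = 1.70×10⁻³
  alloy U: M = 1.28×10⁻³
The maximum is for alloy D.

alloy D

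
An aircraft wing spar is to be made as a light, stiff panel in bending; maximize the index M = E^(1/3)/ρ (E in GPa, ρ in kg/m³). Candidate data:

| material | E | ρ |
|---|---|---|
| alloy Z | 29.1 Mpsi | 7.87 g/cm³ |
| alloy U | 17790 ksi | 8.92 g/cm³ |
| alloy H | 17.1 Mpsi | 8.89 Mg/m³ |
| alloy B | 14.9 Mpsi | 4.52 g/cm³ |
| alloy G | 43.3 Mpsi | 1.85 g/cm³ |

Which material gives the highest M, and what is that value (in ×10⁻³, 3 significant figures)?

Convert each candidate to consistent units, then evaluate M:
  alloy Z: E = 200.6 GPa, ρ = 7870 kg/m³
  alloy U: E = 122.7 GPa, ρ = 8920 kg/m³
  alloy H: E = 117.9 GPa, ρ = 8890 kg/m³
  alloy B: E = 102.7 GPa, ρ = 4520 kg/m³
  alloy G: E = 298.5 GPa, ρ = 1850 kg/m³
  alloy G: M = 3.61×10⁻³
  alloy B: M = 1.04×10⁻³
  alloy Z: M = 0.744×10⁻³
  alloy U: M = 0.557×10⁻³
  alloy H: M = 0.552×10⁻³
Alloy G ranks first.

alloy G, M = 3.61×10⁻³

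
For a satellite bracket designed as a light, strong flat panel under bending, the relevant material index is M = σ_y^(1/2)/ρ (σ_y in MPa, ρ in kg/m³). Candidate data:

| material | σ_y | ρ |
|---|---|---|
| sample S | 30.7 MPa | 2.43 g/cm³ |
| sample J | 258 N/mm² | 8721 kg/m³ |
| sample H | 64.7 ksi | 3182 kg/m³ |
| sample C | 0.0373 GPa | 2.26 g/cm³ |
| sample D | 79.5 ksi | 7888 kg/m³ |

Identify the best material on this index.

sample H

After converting to SI:
  sample S: σ_y = 30.70 MPa, ρ = 2430 kg/m³
  sample J: σ_y = 258.0 MPa, ρ = 8721 kg/m³
  sample H: σ_y = 446.1 MPa, ρ = 3182 kg/m³
  sample C: σ_y = 37.30 MPa, ρ = 2260 kg/m³
  sample D: σ_y = 548.1 MPa, ρ = 7888 kg/m³
  sample H: M = 6.64×10⁻³
  sample D: M = 2.97×10⁻³
  sample C: M = 2.70×10⁻³
  sample S: M = 2.28×10⁻³
  sample J: M = 1.84×10⁻³
The maximum is for sample H.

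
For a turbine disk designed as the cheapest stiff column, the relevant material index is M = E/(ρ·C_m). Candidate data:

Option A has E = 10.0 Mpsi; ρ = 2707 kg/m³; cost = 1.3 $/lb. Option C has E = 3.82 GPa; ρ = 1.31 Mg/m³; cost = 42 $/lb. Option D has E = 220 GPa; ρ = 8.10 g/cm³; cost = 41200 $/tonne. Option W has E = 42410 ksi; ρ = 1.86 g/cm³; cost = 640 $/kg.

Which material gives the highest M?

Putting every candidate on a common basis:
  option A: E = 68.95 GPa, ρ = 2707 kg/m³, cost = 2.866 $/kg
  option C: E = 3.820 GPa, ρ = 1310 kg/m³, cost = 92.59 $/kg
  option D: E = 220.0 GPa, ρ = 8100 kg/m³, cost = 41.20 $/kg
  option W: E = 292.4 GPa, ρ = 1860 kg/m³, cost = 640.0 $/kg
  option A: M = 8.89 MN·m per $
  option D: M = 0.659 MN·m per $
  option W: M = 0.246 MN·m per $
  option C: M = 0.0315 MN·m per $
Highest index: option A.

option A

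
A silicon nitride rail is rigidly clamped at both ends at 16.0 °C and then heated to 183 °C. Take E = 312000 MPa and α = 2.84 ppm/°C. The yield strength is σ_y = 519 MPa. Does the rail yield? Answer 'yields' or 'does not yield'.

does not yield

E = 312000 MPa = 312.0 GPa.
ΔT = 167.0 K. Constrained thermal stress σ = E·α·ΔT = 312.0×10³ MPa × 2.84×10⁻⁶ × 167.0 = 148 MPa (compressive).
Compare to σ_y = 519 MPa: σ < σ_y, so it does not yield.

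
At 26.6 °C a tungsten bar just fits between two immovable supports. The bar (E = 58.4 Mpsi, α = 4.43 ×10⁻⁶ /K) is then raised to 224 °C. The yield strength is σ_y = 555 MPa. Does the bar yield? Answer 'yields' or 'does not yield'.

E = 58.4 Mpsi = 402.7 GPa.
ΔT = 197.4 K. Constrained thermal stress σ = E·α·ΔT = 402.7×10³ MPa × 4.43×10⁻⁶ × 197.4 = 352 MPa (compressive).
Compare to σ_y = 555 MPa: σ < σ_y, so it does not yield.

does not yield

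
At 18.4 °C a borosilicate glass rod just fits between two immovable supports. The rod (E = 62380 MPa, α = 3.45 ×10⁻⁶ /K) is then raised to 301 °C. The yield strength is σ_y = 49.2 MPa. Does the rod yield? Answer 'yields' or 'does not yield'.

yields

E = 62380 MPa = 62.38 GPa.
ΔT = 282.6 K. Constrained thermal stress σ = E·α·ΔT = 62.38×10³ MPa × 3.45×10⁻⁶ × 282.6 = 60.8 MPa (compressive).
Compare to σ_y = 49.2 MPa: σ ≥ σ_y, so it yields.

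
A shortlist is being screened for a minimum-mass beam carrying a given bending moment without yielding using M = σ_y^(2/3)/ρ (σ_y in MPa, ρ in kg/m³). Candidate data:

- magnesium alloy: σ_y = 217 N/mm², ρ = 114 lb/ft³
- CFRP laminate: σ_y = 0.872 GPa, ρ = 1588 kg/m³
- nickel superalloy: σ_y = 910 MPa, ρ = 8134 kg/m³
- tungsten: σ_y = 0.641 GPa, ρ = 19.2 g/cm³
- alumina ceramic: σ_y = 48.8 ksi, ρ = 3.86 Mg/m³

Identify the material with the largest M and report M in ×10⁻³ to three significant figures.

CFRP laminate, M = 57.5×10⁻³

In SI units:
  magnesium alloy: σ_y = 217.0 MPa, ρ = 1826 kg/m³
  CFRP laminate: σ_y = 872.0 MPa, ρ = 1588 kg/m³
  nickel superalloy: σ_y = 910.0 MPa, ρ = 8134 kg/m³
  tungsten: σ_y = 641.0 MPa, ρ = 19200 kg/m³
  alumina ceramic: σ_y = 336.5 MPa, ρ = 3860 kg/m³
  CFRP laminate: M = 57.5×10⁻³
  magnesium alloy: M = 19.8×10⁻³
  alumina ceramic: M = 12.5×10⁻³
  nickel superalloy: M = 11.5×10⁻³
  tungsten: M = 3.87×10⁻³
Highest index: CFRP laminate.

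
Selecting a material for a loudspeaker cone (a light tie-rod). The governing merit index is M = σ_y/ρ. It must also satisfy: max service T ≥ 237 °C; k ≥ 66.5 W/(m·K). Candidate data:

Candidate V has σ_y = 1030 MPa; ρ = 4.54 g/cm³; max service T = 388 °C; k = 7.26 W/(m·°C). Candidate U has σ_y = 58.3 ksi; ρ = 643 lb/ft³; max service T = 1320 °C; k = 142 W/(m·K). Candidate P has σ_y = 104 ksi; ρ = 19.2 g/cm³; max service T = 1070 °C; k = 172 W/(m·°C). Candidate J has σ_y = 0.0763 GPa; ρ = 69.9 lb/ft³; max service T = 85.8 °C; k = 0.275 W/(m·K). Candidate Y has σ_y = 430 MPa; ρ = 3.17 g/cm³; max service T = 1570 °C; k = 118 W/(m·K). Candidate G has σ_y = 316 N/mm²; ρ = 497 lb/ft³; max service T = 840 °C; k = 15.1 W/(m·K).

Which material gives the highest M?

Screen on constraints: max service T ≥ 237 °C; k ≥ 66.5 W/(m·K). Survivors: candidate U, candidate P, candidate Y.
Putting every candidate on a common basis:
  candidate U: σ_y = 402.0 MPa, ρ = 10300 kg/m³
  candidate P: σ_y = 717.1 MPa, ρ = 19200 kg/m³
  candidate Y: σ_y = 430.0 MPa, ρ = 3170 kg/m³
  candidate Y: M = 136 kN·m/kg
  candidate U: M = 39.0 kN·m/kg
  candidate P: M = 37.3 kN·m/kg
The maximum is for candidate Y.

candidate Y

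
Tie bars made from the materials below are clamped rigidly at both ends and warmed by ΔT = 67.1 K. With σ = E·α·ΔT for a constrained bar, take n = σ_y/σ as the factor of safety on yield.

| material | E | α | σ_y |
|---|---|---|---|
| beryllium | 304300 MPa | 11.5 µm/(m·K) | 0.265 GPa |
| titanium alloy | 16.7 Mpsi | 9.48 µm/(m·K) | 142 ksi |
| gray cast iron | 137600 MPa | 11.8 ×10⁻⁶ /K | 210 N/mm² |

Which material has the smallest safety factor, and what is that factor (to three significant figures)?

Per material, after unit conversion:
  beryllium: E = 304.3, α = 11.5, σ_y = 265.0 → σ = 235 MPa, n = 1.13
  titanium alloy: E = 115.1, α = 9.48, σ_y = 979.1 → σ = 73.2 MPa, n = 13.4
  gray cast iron: E = 137.6, α = 11.8, σ_y = 210.0 → σ = 109 MPa, n = 1.93
Beryllium has the lowest safety factor, n = 1.13.

beryllium, n = 1.13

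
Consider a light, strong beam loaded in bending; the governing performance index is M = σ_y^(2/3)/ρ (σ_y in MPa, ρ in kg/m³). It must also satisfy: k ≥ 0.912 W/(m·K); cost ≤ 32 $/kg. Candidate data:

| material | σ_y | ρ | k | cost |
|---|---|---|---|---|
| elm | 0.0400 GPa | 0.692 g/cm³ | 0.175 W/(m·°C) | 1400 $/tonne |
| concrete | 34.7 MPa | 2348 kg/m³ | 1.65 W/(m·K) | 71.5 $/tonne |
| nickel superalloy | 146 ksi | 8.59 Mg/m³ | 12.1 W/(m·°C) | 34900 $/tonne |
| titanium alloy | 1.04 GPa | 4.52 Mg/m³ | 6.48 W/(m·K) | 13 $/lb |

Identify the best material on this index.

titanium alloy

Screen on constraints: k ≥ 0.912 W/(m·K); cost ≤ 32 $/kg. Survivors: concrete, titanium alloy.
In SI units:
  concrete: σ_y = 34.70 MPa, ρ = 2348 kg/m³
  titanium alloy: σ_y = 1040 MPa, ρ = 4520 kg/m³
  titanium alloy: M = 22.7×10⁻³
  concrete: M = 4.53×10⁻³
The maximum is for titanium alloy.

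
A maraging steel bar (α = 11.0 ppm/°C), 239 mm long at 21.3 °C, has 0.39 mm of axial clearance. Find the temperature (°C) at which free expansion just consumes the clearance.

170 °C

α·L₀·ΔT = 0.39 mm ⇒ ΔT = 0.39 / (11.0×10⁻⁶ × 239.0) = 148.3 K.
T = 21.3 + 148.3 = 169.6 °C.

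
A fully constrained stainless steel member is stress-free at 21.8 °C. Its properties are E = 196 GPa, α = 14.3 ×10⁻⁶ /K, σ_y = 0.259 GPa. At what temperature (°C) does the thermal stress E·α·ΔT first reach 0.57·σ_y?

74.5 °C

σ_y = 0.259 GPa = 259.0 MPa.
E·α·ΔT = 147.6 MPa ⇒ ΔT = 147.6 / (196.0×10³ × 14.3×10⁻⁶) = 52.67 K.
T = 21.8 + 52.67 = 74.47 °C.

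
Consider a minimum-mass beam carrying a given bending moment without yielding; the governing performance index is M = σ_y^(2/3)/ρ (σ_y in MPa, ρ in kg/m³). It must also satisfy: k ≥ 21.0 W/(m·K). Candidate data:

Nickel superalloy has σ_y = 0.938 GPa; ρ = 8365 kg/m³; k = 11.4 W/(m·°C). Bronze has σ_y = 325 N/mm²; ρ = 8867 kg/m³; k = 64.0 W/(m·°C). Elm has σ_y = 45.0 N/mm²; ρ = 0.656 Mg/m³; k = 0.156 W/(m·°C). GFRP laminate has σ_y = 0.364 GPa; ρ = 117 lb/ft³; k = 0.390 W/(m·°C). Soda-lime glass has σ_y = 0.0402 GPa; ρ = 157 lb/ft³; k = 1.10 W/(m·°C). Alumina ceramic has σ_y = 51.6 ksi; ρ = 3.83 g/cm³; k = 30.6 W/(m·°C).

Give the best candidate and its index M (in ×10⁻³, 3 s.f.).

Screen on constraints: k ≥ 21.0 W/(m·K). Survivors: bronze, alumina ceramic.
After converting to SI:
  bronze: σ_y = 325.0 MPa, ρ = 8867 kg/m³
  alumina ceramic: σ_y = 355.8 MPa, ρ = 3830 kg/m³
  alumina ceramic: M = 13.1×10⁻³
  bronze: M = 5.33×10⁻³
Alumina ceramic has the largest M.

alumina ceramic, M = 13.1×10⁻³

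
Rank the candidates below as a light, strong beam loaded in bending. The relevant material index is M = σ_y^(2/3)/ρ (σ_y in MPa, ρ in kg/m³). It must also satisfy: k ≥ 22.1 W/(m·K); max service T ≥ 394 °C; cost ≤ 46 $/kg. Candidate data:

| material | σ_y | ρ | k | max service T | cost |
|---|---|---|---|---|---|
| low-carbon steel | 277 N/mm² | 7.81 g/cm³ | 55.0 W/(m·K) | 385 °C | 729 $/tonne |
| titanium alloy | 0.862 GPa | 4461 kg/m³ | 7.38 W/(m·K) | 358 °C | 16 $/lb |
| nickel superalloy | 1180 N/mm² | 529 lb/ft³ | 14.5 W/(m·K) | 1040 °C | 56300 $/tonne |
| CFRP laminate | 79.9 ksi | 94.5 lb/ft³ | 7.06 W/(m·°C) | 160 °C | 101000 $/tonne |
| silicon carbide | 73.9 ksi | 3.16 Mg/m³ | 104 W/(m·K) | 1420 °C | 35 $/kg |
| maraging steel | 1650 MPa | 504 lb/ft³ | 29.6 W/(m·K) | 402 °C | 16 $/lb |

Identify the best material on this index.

Screen on constraints: k ≥ 22.1 W/(m·K); max service T ≥ 394 °C; cost ≤ 46 $/kg. Survivors: silicon carbide, maraging steel.
In SI units:
  silicon carbide: σ_y = 509.5 MPa, ρ = 3160 kg/m³
  maraging steel: σ_y = 1650 MPa, ρ = 8073 kg/m³
  silicon carbide: M = 20.2×10⁻³
  maraging steel: M = 17.3×10⁻³
Highest index: silicon carbide.

silicon carbide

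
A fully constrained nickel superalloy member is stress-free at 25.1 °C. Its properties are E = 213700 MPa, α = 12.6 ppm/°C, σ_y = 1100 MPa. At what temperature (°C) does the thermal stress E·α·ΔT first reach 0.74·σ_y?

327 °C

E = 213700 MPa = 213.7 GPa.
E·α·ΔT = 814.0 MPa ⇒ ΔT = 814.0 / (213.7×10³ × 12.6×10⁻⁶) = 302.3 K.
T = 25.1 + 302.3 = 327.4 °C.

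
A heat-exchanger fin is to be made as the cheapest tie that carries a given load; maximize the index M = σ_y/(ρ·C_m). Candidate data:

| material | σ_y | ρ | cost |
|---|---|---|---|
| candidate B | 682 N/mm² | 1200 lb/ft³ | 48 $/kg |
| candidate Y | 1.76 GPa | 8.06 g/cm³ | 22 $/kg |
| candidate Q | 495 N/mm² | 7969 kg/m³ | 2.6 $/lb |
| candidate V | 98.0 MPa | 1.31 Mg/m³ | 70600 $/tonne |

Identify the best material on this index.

In SI units:
  candidate B: σ_y = 682.0 MPa, ρ = 19220 kg/m³, cost = 48.00 $/kg
  candidate Y: σ_y = 1760 MPa, ρ = 8060 kg/m³, cost = 22.00 $/kg
  candidate Q: σ_y = 495.0 MPa, ρ = 7969 kg/m³, cost = 5.732 $/kg
  candidate V: σ_y = 98.00 MPa, ρ = 1310 kg/m³, cost = 70.60 $/kg
  candidate Q: M = 10.8 kN·m per $
  candidate Y: M = 9.93 kN·m per $
  candidate V: M = 1.06 kN·m per $
  candidate B: M = 0.739 kN·m per $
Candidate Q ranks first.

candidate Q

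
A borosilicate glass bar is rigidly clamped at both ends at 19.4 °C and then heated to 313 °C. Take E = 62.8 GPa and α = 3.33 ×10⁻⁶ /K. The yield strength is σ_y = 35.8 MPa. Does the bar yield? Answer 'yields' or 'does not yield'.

yields

ΔT = 293.6 K. Constrained thermal stress σ = E·α·ΔT = 62.80×10³ MPa × 3.33×10⁻⁶ × 293.6 = 61.4 MPa (compressive).
Compare to σ_y = 35.8 MPa: σ ≥ σ_y, so it yields.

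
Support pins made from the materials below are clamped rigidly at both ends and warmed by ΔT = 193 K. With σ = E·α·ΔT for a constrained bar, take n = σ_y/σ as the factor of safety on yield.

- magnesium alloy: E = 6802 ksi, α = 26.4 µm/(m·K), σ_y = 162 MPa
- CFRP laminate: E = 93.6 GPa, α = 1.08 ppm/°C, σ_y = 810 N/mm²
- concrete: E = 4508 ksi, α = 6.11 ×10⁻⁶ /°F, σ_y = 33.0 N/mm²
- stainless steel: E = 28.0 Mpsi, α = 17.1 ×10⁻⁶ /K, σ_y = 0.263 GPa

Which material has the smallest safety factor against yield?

stainless steel

In consistent units (E in GPa, α in ×10⁻⁶/K, σ_y in MPa):
  magnesium alloy: E = 46.90, α = 26.4, σ_y = 162.0 → σ = 239 MPa, n = 0.678
  CFRP laminate: E = 93.60, α = 1.08, σ_y = 810.0 → σ = 19.5 MPa, n = 41.5
  concrete: E = 31.08, α = 11.0, σ_y = 33.00 → σ = 66.0 MPa, n = 0.500
  stainless steel: E = 193.1, α = 17.1, σ_y = 263.0 → σ = 637 MPa, n = 0.413
Smallest n: stainless steel with n = 0.413.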